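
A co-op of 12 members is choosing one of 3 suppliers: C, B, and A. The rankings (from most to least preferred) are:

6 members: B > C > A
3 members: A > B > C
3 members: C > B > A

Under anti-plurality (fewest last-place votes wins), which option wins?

B

Last-place votes: C 3, B 0, A 9.
B is ranked last by the fewest voters, so B wins.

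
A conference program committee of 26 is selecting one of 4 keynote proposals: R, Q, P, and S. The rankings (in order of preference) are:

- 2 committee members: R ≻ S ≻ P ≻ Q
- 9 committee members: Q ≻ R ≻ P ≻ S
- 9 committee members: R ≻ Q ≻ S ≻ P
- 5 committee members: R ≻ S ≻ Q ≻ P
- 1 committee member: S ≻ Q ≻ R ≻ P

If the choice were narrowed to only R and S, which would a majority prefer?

Voters preferring R to S: 25; preferring S to R: 1.
R wins the head-to-head.

R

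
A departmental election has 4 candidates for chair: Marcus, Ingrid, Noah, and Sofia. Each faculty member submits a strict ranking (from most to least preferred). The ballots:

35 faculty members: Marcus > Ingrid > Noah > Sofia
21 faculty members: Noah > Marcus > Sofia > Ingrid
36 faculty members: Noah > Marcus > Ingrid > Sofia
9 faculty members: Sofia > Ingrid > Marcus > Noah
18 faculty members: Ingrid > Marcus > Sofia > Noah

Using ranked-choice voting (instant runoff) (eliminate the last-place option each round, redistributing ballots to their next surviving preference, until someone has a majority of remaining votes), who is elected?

Round 1: Marcus 35, Ingrid 18, Noah 57, Sofia 9. Eliminate Sofia.
Round 2: Marcus 35, Ingrid 27, Noah 57. Eliminate Ingrid.
Round 3: Marcus 62, Noah 57. Marcus has a majority.

Marcus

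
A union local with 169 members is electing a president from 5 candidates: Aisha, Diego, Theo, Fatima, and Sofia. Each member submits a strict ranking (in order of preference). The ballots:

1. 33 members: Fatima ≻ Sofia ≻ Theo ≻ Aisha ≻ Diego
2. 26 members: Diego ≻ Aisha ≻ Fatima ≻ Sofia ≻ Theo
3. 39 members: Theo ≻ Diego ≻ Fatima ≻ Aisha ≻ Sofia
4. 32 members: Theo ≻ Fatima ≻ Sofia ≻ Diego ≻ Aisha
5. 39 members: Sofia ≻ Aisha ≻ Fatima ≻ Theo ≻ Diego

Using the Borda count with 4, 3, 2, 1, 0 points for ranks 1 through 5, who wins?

Fatima

Aisha: 33·1 + 26·3 + 39·1 + 32·0 + 39·3 = 267
Diego: 33·0 + 26·4 + 39·3 + 32·1 + 39·0 = 253
Theo: 33·2 + 26·0 + 39·4 + 32·4 + 39·1 = 389
Fatima: 33·4 + 26·2 + 39·2 + 32·3 + 39·2 = 436
Sofia: 33·3 + 26·1 + 39·0 + 32·2 + 39·4 = 345
Fatima has the highest Borda score (436).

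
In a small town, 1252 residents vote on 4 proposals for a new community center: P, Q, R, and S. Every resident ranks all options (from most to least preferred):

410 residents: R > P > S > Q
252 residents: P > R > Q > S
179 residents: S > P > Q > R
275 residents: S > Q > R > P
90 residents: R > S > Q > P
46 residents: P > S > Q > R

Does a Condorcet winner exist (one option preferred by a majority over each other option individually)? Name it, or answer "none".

R vs P: 775–477 for R.
R vs Q: 752–500 for R.
R vs S: 752–500 for R.
R beats every other option head-to-head.

R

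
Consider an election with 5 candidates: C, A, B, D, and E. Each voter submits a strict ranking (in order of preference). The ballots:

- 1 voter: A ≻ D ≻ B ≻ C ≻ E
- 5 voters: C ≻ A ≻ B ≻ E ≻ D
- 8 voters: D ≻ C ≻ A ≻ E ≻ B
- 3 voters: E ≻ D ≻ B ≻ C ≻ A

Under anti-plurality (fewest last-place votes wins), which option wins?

C

Last-place votes: C 0, A 3, B 8, D 5, E 1.
C is ranked last by the fewest voters, so C wins.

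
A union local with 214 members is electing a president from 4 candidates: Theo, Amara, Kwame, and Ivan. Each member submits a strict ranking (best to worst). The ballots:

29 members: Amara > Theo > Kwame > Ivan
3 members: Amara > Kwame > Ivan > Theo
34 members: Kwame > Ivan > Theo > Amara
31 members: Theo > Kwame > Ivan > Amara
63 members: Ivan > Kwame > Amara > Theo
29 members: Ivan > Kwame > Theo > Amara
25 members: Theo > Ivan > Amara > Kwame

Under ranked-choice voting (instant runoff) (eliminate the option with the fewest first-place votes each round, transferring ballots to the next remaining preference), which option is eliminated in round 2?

Round 1: Theo 56, Amara 32, Kwame 34, Ivan 92. Eliminate Amara.
Round 2: Theo 85, Kwame 37, Ivan 92. Eliminate Kwame.

Kwame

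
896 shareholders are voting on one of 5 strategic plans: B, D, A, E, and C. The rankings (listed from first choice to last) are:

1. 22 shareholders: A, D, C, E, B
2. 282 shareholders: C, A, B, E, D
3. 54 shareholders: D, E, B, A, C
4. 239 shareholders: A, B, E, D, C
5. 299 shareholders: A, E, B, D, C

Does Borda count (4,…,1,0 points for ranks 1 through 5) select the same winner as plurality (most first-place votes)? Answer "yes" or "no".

Borda — scores: B 1987, D 820, A 3140, E 1841, C 1172. Winner: A.
Plurality — first-place votes: B 0, D 54, A 560, E 0, C 282. Winner: A.
The two methods agree.

yes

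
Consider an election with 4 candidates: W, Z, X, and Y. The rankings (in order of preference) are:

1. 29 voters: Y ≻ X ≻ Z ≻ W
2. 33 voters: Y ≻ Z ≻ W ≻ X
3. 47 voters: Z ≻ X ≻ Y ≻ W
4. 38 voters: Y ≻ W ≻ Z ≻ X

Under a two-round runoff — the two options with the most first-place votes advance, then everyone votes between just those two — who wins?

Y

Round 1 first-place votes: W 0, Z 47, X 0, Y 100.
Y and Z advance.
Runoff: Y is preferred to Z by 100 voters; Z by 47.
Y wins the runoff.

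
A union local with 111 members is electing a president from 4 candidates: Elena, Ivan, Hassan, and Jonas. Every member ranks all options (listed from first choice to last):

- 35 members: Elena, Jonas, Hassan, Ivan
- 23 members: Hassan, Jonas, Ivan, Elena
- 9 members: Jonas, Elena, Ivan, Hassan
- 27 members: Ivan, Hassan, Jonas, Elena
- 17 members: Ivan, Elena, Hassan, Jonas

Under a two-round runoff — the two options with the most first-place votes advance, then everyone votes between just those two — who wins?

Ivan

Round 1 first-place votes: Elena 35, Ivan 44, Hassan 23, Jonas 9.
Ivan and Elena advance.
Runoff: Ivan is preferred to Elena by 67 voters; Elena by 44.
Ivan wins the runoff.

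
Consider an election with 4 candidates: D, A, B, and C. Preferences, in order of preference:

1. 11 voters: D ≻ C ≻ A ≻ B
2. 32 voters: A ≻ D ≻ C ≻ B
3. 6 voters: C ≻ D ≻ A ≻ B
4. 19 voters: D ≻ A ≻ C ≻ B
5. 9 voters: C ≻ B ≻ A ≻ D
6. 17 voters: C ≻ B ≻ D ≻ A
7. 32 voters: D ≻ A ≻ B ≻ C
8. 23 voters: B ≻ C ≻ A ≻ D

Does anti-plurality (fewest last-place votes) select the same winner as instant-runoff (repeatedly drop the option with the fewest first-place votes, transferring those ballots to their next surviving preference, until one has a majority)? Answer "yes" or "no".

Anti-plurality — last-place votes: D 32, A 17, B 68, C 32. Winner: A.
Instant-runoff — R1 D 62, A 32, B 23, C 32 (B out); R2 D 62, A 32, C 55 (A out); R3 D 94, C 55 (D winner). Winner: D.
The two methods disagree.

no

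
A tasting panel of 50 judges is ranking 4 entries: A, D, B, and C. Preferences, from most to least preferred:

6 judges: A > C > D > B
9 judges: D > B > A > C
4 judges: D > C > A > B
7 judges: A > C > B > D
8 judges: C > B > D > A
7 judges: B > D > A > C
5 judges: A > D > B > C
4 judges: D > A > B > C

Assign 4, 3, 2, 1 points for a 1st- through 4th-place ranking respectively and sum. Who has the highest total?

D

A: 6·4 + 9·2 + 4·2 + 7·4 + 8·1 + 7·2 + 5·4 + 4·3 = 132
D: 6·2 + 9·4 + 4·4 + 7·1 + 8·2 + 7·3 + 5·3 + 4·4 = 139
B: 6·1 + 9·3 + 4·1 + 7·2 + 8·3 + 7·4 + 5·2 + 4·2 = 121
C: 6·3 + 9·1 + 4·3 + 7·3 + 8·4 + 7·1 + 5·1 + 4·1 = 108
D has the highest Borda score (139).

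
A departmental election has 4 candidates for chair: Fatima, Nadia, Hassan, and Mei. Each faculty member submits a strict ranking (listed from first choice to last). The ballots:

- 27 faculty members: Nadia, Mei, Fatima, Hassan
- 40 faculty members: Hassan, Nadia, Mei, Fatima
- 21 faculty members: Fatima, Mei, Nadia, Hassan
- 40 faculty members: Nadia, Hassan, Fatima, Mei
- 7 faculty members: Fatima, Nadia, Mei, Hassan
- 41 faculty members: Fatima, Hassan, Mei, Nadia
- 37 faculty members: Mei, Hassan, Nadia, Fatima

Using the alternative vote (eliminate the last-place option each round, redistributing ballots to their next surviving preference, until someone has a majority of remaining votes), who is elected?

Round 1: Fatima 69, Nadia 67, Hassan 40, Mei 37. Eliminate Mei.
Round 2: Fatima 69, Nadia 67, Hassan 77. Eliminate Nadia.
Round 3: Fatima 96, Hassan 117. Hassan has a majority.

Hassan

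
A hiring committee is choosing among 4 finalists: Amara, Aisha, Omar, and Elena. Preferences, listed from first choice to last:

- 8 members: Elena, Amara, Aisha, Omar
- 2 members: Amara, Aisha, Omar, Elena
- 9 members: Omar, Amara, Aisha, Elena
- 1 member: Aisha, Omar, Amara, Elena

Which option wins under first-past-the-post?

First-place votes: Amara 2, Aisha 1, Omar 9, Elena 8.
Omar has the most first-place votes.

Omar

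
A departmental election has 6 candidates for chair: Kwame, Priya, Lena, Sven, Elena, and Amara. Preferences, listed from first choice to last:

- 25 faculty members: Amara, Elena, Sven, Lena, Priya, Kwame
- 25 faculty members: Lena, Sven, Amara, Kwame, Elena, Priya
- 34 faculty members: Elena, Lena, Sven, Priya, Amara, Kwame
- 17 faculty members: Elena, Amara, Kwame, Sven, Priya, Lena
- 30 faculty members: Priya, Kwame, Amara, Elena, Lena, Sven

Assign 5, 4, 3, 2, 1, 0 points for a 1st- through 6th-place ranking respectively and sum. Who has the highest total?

Kwame: 25·0 + 25·2 + 34·0 + 17·3 + 30·4 = 221
Priya: 25·1 + 25·0 + 34·2 + 17·1 + 30·5 = 260
Lena: 25·2 + 25·5 + 34·4 + 17·0 + 30·1 = 341
Sven: 25·3 + 25·4 + 34·3 + 17·2 + 30·0 = 311
Elena: 25·4 + 25·1 + 34·5 + 17·5 + 30·2 = 440
Amara: 25·5 + 25·3 + 34·1 + 17·4 + 30·3 = 392
Elena has the highest Borda score (440).

Elena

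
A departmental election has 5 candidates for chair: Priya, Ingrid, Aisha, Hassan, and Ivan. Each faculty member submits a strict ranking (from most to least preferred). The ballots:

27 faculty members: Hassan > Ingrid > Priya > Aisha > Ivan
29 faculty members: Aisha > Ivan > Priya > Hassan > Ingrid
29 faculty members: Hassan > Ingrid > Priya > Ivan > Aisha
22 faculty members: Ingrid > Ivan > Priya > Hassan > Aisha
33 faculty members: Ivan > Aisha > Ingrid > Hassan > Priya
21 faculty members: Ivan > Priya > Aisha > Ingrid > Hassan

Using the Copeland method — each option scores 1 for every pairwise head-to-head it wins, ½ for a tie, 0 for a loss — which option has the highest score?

Ivan

Priya: beats Aisha; loses to Ingrid, Hassan, and Ivan → score 1.
Ingrid: beats Priya; loses to Aisha, Hassan, and Ivan → score 1.
Aisha: beats Ingrid and Hassan; loses to Priya and Ivan → score 2.
Hassan: beats Priya and Ingrid; loses to Aisha and Ivan → score 2.
Ivan: beats Priya, Ingrid, Aisha, and Hassan → score 4.
Ivan has the best pairwise record.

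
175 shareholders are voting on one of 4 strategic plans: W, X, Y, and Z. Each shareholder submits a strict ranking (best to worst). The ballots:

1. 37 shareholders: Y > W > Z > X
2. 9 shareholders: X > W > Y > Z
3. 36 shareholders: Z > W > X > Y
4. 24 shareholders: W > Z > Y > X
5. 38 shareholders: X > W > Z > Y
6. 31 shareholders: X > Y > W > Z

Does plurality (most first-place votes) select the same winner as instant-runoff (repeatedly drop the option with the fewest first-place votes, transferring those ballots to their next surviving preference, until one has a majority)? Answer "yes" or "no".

Plurality — first-place votes: W 24, X 78, Y 37, Z 36. Winner: X.
Instant-runoff — R1 W 24, X 78, Y 37, Z 36 (W out); R2 X 78, Y 37, Z 60 (Y out); R3 X 78, Z 97 (Z winner). Winner: Z.
The two methods disagree.

no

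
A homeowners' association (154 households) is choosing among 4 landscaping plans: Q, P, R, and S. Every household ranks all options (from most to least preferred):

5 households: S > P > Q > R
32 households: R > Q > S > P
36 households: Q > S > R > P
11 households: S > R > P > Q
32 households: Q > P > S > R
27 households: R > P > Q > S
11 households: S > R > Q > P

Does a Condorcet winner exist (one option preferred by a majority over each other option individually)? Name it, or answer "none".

Checking pairwise contests:
R beats Q 81–73.
Q beats P 111–43.
S beats R 95–59.
Q beats S 127–27.
Every option loses at least one head-to-head, so there is no Condorcet winner.

none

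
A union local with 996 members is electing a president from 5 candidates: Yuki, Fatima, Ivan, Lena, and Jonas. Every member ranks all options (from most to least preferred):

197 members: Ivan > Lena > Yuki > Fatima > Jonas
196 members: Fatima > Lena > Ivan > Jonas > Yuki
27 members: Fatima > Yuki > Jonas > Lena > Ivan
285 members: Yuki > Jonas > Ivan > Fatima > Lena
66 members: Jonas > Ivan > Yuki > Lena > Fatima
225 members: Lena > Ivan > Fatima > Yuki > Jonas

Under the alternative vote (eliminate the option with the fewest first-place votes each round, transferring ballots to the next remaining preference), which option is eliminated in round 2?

Fatima

Round 1: Yuki 285, Fatima 223, Ivan 197, Lena 225, Jonas 66. Eliminate Jonas.
Round 2: Yuki 285, Fatima 223, Ivan 263, Lena 225. Eliminate Fatima.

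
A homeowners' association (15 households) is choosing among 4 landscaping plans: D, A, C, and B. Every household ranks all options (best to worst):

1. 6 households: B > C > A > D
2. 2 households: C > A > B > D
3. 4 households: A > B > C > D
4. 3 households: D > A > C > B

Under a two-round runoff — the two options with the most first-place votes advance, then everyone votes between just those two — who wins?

A

Round 1 first-place votes: D 3, A 4, C 2, B 6.
B and A advance.
Runoff: B is preferred to A by 6 voters; A by 9.
A wins the runoff.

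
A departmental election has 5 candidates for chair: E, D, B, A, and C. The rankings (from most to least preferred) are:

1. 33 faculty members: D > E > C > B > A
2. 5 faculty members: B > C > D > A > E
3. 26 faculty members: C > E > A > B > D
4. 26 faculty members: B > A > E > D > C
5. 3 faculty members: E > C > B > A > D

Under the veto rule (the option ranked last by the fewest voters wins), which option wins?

Last-place votes: E 5, D 29, B 0, A 33, C 26.
B is ranked last by the fewest voters, so B wins.

B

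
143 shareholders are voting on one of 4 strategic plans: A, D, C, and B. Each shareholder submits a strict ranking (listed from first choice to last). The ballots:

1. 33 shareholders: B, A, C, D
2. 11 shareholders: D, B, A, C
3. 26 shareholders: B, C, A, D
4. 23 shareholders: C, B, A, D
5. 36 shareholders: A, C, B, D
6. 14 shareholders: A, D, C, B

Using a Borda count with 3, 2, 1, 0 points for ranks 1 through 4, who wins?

A: 33·2 + 11·1 + 26·1 + 23·1 + 36·3 + 14·3 = 276
D: 33·0 + 11·3 + 26·0 + 23·0 + 36·0 + 14·2 = 61
C: 33·1 + 11·0 + 26·2 + 23·3 + 36·2 + 14·1 = 240
B: 33·3 + 11·2 + 26·3 + 23·2 + 36·1 + 14·0 = 281
B has the highest Borda score (281).

B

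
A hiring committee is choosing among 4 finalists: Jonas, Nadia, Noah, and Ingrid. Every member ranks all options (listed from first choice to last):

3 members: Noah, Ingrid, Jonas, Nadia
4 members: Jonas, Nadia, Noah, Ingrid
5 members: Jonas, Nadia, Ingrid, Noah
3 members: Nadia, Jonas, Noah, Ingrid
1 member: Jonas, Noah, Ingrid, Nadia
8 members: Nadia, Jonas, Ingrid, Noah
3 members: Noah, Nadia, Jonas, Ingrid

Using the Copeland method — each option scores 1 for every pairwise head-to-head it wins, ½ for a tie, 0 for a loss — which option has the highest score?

Nadia

Jonas: beats Noah and Ingrid; loses to Nadia → score 2.
Nadia: beats Jonas, Noah, and Ingrid → score 3.
Noah: beats Ingrid; loses to Jonas and Nadia → score 1.
Ingrid: loses to Jonas, Nadia, and Noah → score 0.
Nadia has the best pairwise record.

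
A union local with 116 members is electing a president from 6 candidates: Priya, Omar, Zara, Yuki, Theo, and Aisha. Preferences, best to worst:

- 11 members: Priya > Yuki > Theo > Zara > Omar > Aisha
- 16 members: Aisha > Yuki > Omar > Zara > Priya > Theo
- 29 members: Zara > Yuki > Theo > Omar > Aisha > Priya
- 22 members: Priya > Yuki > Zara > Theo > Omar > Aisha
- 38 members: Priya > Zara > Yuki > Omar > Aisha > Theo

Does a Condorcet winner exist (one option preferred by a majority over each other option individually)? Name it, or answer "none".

Priya

Priya vs Omar: 71–45 for Priya.
Priya vs Zara: 71–45 for Priya.
Priya vs Yuki: 71–45 for Priya.
Priya vs Theo: 87–29 for Priya.
Priya vs Aisha: 71–45 for Priya.
Priya beats every other option head-to-head.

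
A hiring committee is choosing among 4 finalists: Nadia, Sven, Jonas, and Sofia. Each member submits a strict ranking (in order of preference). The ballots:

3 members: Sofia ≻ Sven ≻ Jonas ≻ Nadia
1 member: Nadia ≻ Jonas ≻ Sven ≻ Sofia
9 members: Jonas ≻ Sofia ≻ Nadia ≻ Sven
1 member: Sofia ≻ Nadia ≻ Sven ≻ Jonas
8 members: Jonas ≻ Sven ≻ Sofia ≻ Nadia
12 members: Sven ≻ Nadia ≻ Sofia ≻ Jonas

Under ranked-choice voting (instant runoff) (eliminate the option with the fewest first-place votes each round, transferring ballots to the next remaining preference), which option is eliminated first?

Round 1: Nadia 1, Sven 12, Jonas 17, Sofia 4. Eliminate Nadia.

Nadia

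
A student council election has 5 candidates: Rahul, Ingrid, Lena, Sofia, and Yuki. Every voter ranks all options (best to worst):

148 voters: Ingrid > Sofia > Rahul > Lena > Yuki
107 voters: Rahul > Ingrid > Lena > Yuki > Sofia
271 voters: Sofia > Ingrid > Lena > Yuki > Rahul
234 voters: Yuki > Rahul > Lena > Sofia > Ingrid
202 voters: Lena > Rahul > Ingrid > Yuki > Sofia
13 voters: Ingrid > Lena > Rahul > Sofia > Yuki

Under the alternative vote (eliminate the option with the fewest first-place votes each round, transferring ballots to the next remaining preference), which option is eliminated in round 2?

Round 1: Rahul 107, Ingrid 161, Lena 202, Sofia 271, Yuki 234. Eliminate Rahul.
Round 2: Ingrid 268, Lena 202, Sofia 271, Yuki 234. Eliminate Lena.

Lena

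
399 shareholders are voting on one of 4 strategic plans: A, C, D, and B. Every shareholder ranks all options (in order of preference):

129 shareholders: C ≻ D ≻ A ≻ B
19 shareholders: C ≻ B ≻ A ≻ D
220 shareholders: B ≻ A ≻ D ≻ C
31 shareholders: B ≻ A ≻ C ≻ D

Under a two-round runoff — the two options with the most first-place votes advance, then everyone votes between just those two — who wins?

Round 1 first-place votes: A 0, C 148, D 0, B 251.
B and C advance.
Runoff: B is preferred to C by 251 voters; C by 148.
B wins the runoff.

B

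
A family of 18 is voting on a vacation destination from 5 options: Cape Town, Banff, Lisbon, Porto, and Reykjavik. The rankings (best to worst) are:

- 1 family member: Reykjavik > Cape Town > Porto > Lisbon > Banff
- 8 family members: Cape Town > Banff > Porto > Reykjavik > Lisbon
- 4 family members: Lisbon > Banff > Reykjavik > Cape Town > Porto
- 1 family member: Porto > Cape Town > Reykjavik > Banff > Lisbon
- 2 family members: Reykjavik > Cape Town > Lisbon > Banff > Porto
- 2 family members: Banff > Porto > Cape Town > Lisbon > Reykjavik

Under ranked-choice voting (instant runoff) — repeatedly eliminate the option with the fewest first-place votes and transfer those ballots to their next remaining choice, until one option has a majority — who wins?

Cape Town

Round 1: Cape Town 8, Banff 2, Lisbon 4, Porto 1, Reykjavik 3. Eliminate Porto.
Round 2: Cape Town 9, Banff 2, Lisbon 4, Reykjavik 3. Eliminate Banff.
Round 3: Cape Town 11, Lisbon 4, Reykjavik 3. Cape Town has a majority.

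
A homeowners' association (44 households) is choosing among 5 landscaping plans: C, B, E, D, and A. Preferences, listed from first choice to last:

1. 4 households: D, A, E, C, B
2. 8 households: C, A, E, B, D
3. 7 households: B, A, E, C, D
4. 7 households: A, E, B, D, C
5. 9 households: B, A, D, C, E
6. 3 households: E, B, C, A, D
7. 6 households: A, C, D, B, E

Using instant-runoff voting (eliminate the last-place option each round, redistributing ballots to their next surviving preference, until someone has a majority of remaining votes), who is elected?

A

Round 1: C 8, B 16, E 3, D 4, A 13. Eliminate E.
Round 2: C 8, B 19, D 4, A 13. Eliminate D.
Round 3: C 8, B 19, A 17. Eliminate C.
Round 4: B 19, A 25. A has a majority.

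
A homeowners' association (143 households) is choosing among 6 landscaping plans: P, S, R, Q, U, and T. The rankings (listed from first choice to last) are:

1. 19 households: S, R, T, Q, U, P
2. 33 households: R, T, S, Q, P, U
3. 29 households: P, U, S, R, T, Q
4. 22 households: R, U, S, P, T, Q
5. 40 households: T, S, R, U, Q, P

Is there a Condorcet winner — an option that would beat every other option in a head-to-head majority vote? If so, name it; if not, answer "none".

Checking pairwise contests:
S beats P 114–29.
T beats S 73–70.
S beats R 88–55.
S beats Q 143–0.
S beats U 92–51.
R beats T 103–40.
Every option loses at least one head-to-head, so there is no Condorcet winner.

none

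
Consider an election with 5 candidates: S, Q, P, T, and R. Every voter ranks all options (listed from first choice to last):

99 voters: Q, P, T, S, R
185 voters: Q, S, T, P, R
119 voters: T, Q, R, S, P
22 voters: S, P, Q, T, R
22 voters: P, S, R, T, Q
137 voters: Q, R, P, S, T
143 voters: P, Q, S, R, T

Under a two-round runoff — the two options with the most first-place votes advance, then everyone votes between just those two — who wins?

Q

Round 1 first-place votes: S 22, Q 421, P 165, T 119, R 0.
Q and P advance.
Runoff: Q is preferred to P by 540 voters; P by 187.
Q wins the runoff.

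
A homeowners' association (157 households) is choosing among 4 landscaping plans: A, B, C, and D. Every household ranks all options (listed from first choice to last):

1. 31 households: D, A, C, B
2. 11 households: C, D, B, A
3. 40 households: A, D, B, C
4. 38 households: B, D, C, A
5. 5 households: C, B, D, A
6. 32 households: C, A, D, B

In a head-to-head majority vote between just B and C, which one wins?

C

Voters preferring B to C: 78; preferring C to B: 79.
C wins the head-to-head.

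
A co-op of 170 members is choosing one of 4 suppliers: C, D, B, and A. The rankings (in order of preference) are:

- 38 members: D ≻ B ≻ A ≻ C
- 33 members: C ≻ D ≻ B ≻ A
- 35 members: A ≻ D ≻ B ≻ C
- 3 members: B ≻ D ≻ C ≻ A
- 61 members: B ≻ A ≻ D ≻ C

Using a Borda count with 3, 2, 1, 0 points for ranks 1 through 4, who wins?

B

C: 38·0 + 33·3 + 35·0 + 3·1 + 61·0 = 102
D: 38·3 + 33·2 + 35·2 + 3·2 + 61·1 = 317
B: 38·2 + 33·1 + 35·1 + 3·3 + 61·3 = 336
A: 38·1 + 33·0 + 35·3 + 3·0 + 61·2 = 265
B has the highest Borda score (336).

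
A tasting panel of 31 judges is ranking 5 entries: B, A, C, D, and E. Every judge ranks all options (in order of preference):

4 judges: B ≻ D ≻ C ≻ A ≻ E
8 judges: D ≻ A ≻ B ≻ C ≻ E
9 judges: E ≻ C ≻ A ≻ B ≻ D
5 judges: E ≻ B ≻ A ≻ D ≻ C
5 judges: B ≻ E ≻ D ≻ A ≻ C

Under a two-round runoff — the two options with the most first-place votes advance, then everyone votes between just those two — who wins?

B

Round 1 first-place votes: B 9, A 0, C 0, D 8, E 14.
E and B advance.
Runoff: E is preferred to B by 14 voters; B by 17.
B wins the runoff.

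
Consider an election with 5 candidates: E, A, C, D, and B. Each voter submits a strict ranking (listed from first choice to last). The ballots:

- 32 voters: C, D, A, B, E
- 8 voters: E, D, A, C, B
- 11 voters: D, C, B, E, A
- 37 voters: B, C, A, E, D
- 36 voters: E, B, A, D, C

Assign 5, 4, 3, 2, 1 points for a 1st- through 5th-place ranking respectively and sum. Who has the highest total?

E: 32·1 + 8·5 + 11·2 + 37·2 + 36·5 = 348
A: 32·3 + 8·3 + 11·1 + 37·3 + 36·3 = 350
C: 32·5 + 8·2 + 11·4 + 37·4 + 36·1 = 404
D: 32·4 + 8·4 + 11·5 + 37·1 + 36·2 = 324
B: 32·2 + 8·1 + 11·3 + 37·5 + 36·4 = 434
B has the highest Borda score (434).

B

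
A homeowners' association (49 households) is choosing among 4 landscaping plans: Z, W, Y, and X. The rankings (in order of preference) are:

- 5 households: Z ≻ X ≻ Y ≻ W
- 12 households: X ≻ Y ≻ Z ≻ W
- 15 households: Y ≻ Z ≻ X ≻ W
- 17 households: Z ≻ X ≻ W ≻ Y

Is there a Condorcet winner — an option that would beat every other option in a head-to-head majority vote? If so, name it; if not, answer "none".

Checking pairwise contests:
Y beats Z 27–22.
Z beats W 49–0.
X beats Y 34–15.
Z beats X 37–12.
Every option loses at least one head-to-head, so there is no Condorcet winner.

none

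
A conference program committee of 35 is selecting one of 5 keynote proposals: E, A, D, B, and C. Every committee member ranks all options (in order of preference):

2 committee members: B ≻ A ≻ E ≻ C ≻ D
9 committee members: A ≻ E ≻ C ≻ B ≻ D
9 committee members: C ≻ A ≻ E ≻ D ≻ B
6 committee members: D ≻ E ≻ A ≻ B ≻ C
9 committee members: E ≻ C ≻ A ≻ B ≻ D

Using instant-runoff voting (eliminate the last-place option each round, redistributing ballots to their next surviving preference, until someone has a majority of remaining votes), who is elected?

Round 1: E 9, A 9, D 6, B 2, C 9. Eliminate B.
Round 2: E 9, A 11, D 6, C 9. Eliminate D.
Round 3: E 15, A 11, C 9. Eliminate C.
Round 4: E 15, A 20. A has a majority.

A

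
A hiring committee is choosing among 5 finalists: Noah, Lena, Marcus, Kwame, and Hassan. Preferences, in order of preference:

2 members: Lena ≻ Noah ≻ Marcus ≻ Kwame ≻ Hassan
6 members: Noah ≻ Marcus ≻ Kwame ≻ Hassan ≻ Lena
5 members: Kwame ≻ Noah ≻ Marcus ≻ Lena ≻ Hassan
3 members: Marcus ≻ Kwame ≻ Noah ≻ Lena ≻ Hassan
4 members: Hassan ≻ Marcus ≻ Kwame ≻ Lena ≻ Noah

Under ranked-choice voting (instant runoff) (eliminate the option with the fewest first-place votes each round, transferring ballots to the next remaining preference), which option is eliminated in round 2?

Round 1: Noah 6, Lena 2, Marcus 3, Kwame 5, Hassan 4. Eliminate Lena.
Round 2: Noah 8, Marcus 3, Kwame 5, Hassan 4. Eliminate Marcus.

Marcus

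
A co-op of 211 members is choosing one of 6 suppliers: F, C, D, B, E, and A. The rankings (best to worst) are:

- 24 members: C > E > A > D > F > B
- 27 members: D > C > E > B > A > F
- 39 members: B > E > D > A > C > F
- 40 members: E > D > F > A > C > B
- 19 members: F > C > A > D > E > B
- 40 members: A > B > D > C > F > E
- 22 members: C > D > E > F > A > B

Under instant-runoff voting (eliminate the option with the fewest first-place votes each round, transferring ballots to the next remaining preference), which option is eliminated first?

Round 1: F 19, C 46, D 27, B 39, E 40, A 40. Eliminate F.

F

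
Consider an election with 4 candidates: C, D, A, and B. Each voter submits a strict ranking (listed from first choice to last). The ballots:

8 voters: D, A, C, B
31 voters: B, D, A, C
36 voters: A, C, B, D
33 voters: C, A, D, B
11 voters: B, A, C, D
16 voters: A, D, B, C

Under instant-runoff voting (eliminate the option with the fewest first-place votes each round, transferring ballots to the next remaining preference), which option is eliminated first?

D

Round 1: C 33, D 8, A 52, B 42. Eliminate D.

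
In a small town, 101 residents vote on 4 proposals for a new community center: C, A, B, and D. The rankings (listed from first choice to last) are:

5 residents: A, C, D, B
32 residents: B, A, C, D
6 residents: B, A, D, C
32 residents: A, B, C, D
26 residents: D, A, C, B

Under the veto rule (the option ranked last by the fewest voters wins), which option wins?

Last-place votes: C 6, A 0, B 31, D 64.
A is ranked last by the fewest voters, so A wins.

A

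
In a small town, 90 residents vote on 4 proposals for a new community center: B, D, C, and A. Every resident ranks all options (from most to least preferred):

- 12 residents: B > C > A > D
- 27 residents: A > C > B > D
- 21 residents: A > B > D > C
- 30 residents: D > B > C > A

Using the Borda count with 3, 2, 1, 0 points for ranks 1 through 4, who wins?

B

B: 12·3 + 27·1 + 21·2 + 30·2 = 165
D: 12·0 + 27·0 + 21·1 + 30·3 = 111
C: 12·2 + 27·2 + 21·0 + 30·1 = 108
A: 12·1 + 27·3 + 21·3 + 30·0 = 156
B has the highest Borda score (165).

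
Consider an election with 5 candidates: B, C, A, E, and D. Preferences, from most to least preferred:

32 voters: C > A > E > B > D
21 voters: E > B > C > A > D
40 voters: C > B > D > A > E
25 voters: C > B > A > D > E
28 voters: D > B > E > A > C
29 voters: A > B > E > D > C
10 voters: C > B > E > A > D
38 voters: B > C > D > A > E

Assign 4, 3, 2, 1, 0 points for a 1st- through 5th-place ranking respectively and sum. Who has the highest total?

B

B: 32·1 + 21·3 + 40·3 + 25·3 + 28·3 + 29·3 + 10·3 + 38·4 = 643
C: 32·4 + 21·2 + 40·4 + 25·4 + 28·0 + 29·0 + 10·4 + 38·3 = 584
A: 32·3 + 21·1 + 40·1 + 25·2 + 28·1 + 29·4 + 10·1 + 38·1 = 399
E: 32·2 + 21·4 + 40·0 + 25·0 + 28·2 + 29·2 + 10·2 + 38·0 = 282
D: 32·0 + 21·0 + 40·2 + 25·1 + 28·4 + 29·1 + 10·0 + 38·2 = 322
B has the highest Borda score (643).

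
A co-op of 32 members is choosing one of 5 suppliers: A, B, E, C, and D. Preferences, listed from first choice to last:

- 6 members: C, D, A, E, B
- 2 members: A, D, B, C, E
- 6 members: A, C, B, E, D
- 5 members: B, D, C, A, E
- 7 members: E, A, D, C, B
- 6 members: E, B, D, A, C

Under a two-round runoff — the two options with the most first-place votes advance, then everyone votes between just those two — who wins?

Round 1 first-place votes: A 8, B 5, E 13, C 6, D 0.
E and A advance.
Runoff: E is preferred to A by 13 voters; A by 19.
A wins the runoff.

A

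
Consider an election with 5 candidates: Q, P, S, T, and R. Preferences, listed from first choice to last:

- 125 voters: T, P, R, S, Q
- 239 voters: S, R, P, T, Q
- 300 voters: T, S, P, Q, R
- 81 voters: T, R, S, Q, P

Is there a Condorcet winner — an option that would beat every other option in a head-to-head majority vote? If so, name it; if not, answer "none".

T vs Q: 745–0 for T.
T vs P: 506–239 for T.
T vs S: 506–239 for T.
T vs R: 506–239 for T.
T beats every other option head-to-head.

T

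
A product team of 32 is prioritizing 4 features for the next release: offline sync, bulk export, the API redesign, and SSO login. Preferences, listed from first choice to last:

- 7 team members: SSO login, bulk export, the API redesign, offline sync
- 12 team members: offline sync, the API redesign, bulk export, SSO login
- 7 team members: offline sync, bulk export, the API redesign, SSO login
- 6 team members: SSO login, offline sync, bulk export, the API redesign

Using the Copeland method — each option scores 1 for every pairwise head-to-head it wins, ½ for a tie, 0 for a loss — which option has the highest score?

offline sync

offline sync: beats bulk export, the API redesign, and SSO login → score 3.
bulk export: beats the API redesign and SSO login; loses to offline sync → score 2.
the API redesign: beats SSO login; loses to offline sync and bulk export → score 1.
SSO login: loses to offline sync, bulk export, and the API redesign → score 0.
offline sync has the best pairwise record.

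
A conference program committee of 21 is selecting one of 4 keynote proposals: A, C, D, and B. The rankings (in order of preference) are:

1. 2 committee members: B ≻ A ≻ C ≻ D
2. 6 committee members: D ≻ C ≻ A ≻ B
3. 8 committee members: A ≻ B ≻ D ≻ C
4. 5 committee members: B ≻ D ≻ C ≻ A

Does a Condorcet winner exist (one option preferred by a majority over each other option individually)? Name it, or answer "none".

Checking pairwise contests:
C beats A 11–10.
D beats C 19–2.
B beats D 15–6.
A beats B 14–7.
Every option loses at least one head-to-head, so there is no Condorcet winner.

none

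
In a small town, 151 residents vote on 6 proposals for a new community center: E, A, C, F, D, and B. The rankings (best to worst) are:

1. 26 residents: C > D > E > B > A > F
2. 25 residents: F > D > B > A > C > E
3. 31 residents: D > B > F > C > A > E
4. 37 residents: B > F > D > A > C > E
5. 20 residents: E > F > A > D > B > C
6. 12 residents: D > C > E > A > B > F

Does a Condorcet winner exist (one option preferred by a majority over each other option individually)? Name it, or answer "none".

Checking pairwise contests:
A beats E 93–58.
F beats A 113–38.
A beats C 82–69.
B beats F 106–45.
F beats D 82–69.
D beats B 114–37.
Every option loses at least one head-to-head, so there is no Condorcet winner.

none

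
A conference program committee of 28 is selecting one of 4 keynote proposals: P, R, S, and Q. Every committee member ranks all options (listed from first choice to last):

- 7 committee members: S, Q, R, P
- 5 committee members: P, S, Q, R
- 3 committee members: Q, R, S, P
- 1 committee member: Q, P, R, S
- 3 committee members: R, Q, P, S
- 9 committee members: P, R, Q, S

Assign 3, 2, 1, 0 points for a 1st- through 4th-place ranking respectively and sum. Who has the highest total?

P: 7·0 + 5·3 + 3·0 + 1·2 + 3·1 + 9·3 = 47
R: 7·1 + 5·0 + 3·2 + 1·1 + 3·3 + 9·2 = 41
S: 7·3 + 5·2 + 3·1 + 1·0 + 3·0 + 9·0 = 34
Q: 7·2 + 5·1 + 3·3 + 1·3 + 3·2 + 9·1 = 46
P has the highest Borda score (47).

P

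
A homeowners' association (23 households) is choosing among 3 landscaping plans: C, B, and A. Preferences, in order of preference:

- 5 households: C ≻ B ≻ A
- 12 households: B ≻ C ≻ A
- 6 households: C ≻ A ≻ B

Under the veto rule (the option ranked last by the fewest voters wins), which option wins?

Last-place votes: C 0, B 6, A 17.
C is ranked last by the fewest voters, so C wins.

C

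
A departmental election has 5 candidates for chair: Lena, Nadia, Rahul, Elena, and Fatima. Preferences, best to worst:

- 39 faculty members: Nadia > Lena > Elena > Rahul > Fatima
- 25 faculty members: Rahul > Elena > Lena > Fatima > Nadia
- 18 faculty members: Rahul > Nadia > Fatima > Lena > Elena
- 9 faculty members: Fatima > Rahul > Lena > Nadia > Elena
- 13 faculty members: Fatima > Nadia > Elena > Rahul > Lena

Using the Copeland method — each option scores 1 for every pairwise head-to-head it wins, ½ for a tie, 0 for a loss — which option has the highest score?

Nadia

Lena: beats Elena and Fatima; loses to Nadia and Rahul → score 2.
Nadia: beats Lena, Elena, and Fatima; ties Rahul → score 3.5.
Rahul: beats Lena and Fatima; ties Nadia and Elena → score 3.
Elena: beats Fatima; ties Rahul; loses to Lena and Nadia → score 1.5.
Fatima: loses to Lena, Nadia, Rahul, and Elena → score 0.
Nadia has the best pairwise record.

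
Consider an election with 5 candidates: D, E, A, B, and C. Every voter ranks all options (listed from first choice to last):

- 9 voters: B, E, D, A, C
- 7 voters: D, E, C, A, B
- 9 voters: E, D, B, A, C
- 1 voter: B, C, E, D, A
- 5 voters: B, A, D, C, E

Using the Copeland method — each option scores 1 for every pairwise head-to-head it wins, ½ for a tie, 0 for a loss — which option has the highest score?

E

D: beats A, B, and C; loses to E → score 3.
E: beats D, A, B, and C → score 4.
A: beats C; loses to D, E, and B → score 1.
B: beats A and C; loses to D and E → score 2.
C: loses to D, E, A, and B → score 0.
E has the best pairwise record.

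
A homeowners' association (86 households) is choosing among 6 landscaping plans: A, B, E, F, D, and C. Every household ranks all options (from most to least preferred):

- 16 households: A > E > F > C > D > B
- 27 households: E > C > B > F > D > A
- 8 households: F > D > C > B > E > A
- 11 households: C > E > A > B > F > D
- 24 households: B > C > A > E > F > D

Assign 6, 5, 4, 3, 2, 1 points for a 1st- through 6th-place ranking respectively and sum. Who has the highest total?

A: 16·6 + 27·1 + 8·1 + 11·4 + 24·4 = 271
B: 16·1 + 27·4 + 8·3 + 11·3 + 24·6 = 325
E: 16·5 + 27·6 + 8·2 + 11·5 + 24·3 = 385
F: 16·4 + 27·3 + 8·6 + 11·2 + 24·2 = 263
D: 16·2 + 27·2 + 8·5 + 11·1 + 24·1 = 161
C: 16·3 + 27·5 + 8·4 + 11·6 + 24·5 = 401
C has the highest Borda score (401).

C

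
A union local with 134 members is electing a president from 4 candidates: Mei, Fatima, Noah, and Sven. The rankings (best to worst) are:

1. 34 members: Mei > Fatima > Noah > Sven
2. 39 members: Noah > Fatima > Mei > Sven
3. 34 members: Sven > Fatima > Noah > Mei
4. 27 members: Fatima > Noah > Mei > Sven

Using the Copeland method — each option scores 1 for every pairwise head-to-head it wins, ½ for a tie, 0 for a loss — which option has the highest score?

Fatima

Mei: beats Sven; loses to Fatima and Noah → score 1.
Fatima: beats Mei, Noah, and Sven → score 3.
Noah: beats Mei and Sven; loses to Fatima → score 2.
Sven: loses to Mei, Fatima, and Noah → score 0.
Fatima has the best pairwise record.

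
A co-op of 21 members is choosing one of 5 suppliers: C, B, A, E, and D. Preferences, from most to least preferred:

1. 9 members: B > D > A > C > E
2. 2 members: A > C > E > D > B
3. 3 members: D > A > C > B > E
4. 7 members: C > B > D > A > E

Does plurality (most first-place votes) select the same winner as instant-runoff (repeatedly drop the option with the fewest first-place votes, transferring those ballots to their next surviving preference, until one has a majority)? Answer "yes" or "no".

Plurality — first-place votes: C 7, B 9, A 2, E 0, D 3. Winner: B.
Instant-runoff — R1 C 7, B 9, A 2, E 0, D 3 (E out); R2 C 7, B 9, A 2, D 3 (A out); R3 C 9, B 9, D 3 (D out); R4 C 12, B 9 (C winner). Winner: C.
The two methods disagree.

no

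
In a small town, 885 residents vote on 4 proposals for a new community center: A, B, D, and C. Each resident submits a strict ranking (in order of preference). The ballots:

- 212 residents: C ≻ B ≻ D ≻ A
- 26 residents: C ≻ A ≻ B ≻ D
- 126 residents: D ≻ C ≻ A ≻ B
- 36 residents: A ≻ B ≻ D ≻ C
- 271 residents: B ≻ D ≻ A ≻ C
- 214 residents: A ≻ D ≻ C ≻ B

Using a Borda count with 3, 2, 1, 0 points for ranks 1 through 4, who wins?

D

A: 212·0 + 26·2 + 126·1 + 36·3 + 271·1 + 214·3 = 1199
B: 212·2 + 26·1 + 126·0 + 36·2 + 271·3 + 214·0 = 1335
D: 212·1 + 26·0 + 126·3 + 36·1 + 271·2 + 214·2 = 1596
C: 212·3 + 26·3 + 126·2 + 36·0 + 271·0 + 214·1 = 1180
D has the highest Borda score (1596).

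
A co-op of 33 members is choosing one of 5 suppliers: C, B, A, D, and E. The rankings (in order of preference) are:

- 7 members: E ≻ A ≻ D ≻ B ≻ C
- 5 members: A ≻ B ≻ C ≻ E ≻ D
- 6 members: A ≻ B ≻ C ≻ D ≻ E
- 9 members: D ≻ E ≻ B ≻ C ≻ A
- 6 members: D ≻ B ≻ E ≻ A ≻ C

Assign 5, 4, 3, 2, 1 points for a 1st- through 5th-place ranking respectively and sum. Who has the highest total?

C: 7·1 + 5·3 + 6·3 + 9·2 + 6·1 = 64
B: 7·2 + 5·4 + 6·4 + 9·3 + 6·4 = 109
A: 7·4 + 5·5 + 6·5 + 9·1 + 6·2 = 104
D: 7·3 + 5·1 + 6·2 + 9·5 + 6·5 = 113
E: 7·5 + 5·2 + 6·1 + 9·4 + 6·3 = 105
D has the highest Borda score (113).

D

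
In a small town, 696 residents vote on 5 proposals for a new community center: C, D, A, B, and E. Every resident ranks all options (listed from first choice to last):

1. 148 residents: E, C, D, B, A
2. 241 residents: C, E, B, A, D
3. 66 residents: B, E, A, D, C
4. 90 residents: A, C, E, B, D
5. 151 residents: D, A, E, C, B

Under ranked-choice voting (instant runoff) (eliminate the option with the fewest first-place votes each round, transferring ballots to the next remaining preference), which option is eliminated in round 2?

A

Round 1: C 241, D 151, A 90, B 66, E 148. Eliminate B.
Round 2: C 241, D 151, A 90, E 214. Eliminate A.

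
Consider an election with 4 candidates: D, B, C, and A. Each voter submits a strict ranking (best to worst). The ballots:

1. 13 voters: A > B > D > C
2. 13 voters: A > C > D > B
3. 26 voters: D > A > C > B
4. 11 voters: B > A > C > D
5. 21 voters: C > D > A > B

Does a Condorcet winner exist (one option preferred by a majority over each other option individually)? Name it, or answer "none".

none

Checking pairwise contests:
C beats D 45–39.
D beats B 60–24.
A beats C 63–21.
D beats A 47–37.
Every option loses at least one head-to-head, so there is no Condorcet winner.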